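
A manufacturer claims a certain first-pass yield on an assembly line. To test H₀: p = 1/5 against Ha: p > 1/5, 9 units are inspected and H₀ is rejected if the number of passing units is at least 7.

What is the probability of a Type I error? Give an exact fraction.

613/1953125

The Type I error probability is α = P(S ≥ 7) computed under H₀, where S ~ Binomial(9, 1/5).
Summing C(9,j)(1/5)^j(4/5)^{9−j} for j = 7,…,9 gives 613/1953125.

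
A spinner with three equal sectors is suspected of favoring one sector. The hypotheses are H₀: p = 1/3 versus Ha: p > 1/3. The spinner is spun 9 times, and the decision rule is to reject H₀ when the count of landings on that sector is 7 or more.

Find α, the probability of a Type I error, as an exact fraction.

163/19683

Under H₀, S ~ Binomial(9, 1/3), and α = P(S ≥ 7).
Adding the binomial terms for j = 7 through 9 with p = 1/3 yields 163/19683.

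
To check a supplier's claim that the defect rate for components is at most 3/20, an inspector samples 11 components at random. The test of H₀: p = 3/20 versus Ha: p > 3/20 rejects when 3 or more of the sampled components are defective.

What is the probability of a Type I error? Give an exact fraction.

The significance level is the probability, assuming p = 3/20, of seeing 3 or more defectives in 11 draws.
Via the complement, α = 1 − Σ_{j=0}^{2} C(11,j)(3/20)^j(17/20)^{11-j} = 9059861222307/40960000000000.

9059861222307/40960000000000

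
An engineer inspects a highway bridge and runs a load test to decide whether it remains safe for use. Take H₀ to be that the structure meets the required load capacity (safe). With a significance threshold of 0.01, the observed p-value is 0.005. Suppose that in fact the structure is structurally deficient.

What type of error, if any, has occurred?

Since p = 0.005 < α = 0.01, H₀ is rejected.
H₀ is false (actually the structure is structurally deficient).
The decision matches the true state — no error.

No error (correct decision).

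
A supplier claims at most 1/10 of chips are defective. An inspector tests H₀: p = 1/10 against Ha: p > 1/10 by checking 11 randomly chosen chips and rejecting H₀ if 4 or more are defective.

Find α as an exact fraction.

46336903/2500000000

α = P(reject H₀ | H₀ true) = P(X ≥ 4 | p = 1/10), X ~ Binomial(11, 1/10).
Computing the lower-tail complement: 1 − 2453663097/2500000000 = 46336903/2500000000.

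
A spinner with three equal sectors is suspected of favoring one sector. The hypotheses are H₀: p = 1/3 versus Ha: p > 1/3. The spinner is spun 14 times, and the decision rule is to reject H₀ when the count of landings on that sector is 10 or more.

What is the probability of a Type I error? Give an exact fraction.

α = P(reject H₀ | H₀ true) = P(K ≥ 10 | p = 1/3), with K ~ Binomial(14, 1/3).
P(K ≥ 10) = Σ_{j=10}^{14} C(14,j)·(1/3)^j·(2/3)^{14-j} = 19321/4782969.

19321/4782969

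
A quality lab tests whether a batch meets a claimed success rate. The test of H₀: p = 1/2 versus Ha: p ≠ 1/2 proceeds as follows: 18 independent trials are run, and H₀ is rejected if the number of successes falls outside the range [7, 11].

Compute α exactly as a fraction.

α = P(X ≤ 6 or X ≥ 12 | p = 1/2), X ~ Binomial(18, 1/2).
By symmetry, α = 2·P(X ≤ 6) = 2·(1 + 18 + 153 + 816 + 3060 + 8568 + 18564)/262144 = 62360/262144 = 7795/32768.

7795/32768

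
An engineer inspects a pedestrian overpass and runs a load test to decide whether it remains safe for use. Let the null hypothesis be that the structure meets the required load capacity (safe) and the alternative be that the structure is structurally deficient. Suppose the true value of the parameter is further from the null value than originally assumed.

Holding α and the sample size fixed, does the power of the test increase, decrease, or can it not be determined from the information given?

A bigger departure from H₀ is easier for the test to detect, so it fails to reject less often.
Since power = 1 − β and β decreases, power increases.

It increases.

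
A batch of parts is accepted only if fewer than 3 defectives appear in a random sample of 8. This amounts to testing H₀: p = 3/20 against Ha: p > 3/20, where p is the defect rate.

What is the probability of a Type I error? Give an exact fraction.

2693447019/25600000000

The significance level is the probability, assuming p = 3/20, of seeing 3 or more defectives in 8 draws.
Computing the lower-tail complement: 1 − 22906552981/25600000000 = 2693447019/25600000000.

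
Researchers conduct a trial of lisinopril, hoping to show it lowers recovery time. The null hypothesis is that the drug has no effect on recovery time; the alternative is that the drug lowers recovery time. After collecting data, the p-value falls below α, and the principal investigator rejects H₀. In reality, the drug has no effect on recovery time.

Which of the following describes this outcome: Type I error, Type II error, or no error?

H₀ was rejected, but H₀ is actually true.
Rejecting a true null hypothesis is a Type I error (false positive).

Type I error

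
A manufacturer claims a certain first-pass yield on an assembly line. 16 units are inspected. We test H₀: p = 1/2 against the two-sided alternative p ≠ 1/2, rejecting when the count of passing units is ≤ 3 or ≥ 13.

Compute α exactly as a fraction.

α = P(K ≤ 3 or K ≥ 13 | p = 1/2), K ~ Binomial(16, 1/2).
The two tails are symmetric, so α = 2·(1 + 16 + 120 + 560)/2^16 = 1394/65536 = 697/32768.

697/32768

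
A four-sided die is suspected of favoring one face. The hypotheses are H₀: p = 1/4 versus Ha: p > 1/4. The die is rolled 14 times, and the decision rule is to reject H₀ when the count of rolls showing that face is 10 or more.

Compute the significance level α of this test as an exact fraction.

The Type I error probability is α = P(Y ≥ 10) computed under H₀, where Y ~ Binomial(14, 1/4).
P(Y ≥ 10) = Σ_{j=10}^{14} C(14,j)·(1/4)^j·(3/4)^{14-j} = 91771/268435456.

91771/268435456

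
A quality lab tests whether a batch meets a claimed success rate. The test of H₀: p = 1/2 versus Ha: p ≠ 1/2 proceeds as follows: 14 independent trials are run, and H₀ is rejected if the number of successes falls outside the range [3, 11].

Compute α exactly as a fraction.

Under H₀, X ~ Binomial(14, 1/2); α is the probability of landing in either tail, P(X ≤ 2) + P(X ≥ 12).
Each tail has probability (1 + 14 + 91)/16384; doubling gives α = 212/16384 = 53/4096.

53/4096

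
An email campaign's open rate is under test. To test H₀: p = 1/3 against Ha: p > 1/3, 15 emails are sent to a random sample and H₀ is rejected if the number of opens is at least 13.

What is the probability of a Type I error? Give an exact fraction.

The Type I error probability is α = P(K ≥ 13) computed under H₀, where K ~ Binomial(15, 1/3).
P(K ≥ 13) = Σ_{j=13}^{15} C(15,j)·(1/3)^j·(2/3)^{15-j} = 451/14348907.

451/14348907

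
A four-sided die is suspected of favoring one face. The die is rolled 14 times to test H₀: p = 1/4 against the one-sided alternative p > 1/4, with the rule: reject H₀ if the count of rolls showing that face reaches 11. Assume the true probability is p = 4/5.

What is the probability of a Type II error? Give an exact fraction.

β = P(fail to reject H₀ | Ha true) = P(X ≤ 10 | p = 4/5), X ~ Binomial(14, 4/5).
Equivalently, β = 1 − P(X ≥ 11) = 1842102761/6103515625.

1842102761/6103515625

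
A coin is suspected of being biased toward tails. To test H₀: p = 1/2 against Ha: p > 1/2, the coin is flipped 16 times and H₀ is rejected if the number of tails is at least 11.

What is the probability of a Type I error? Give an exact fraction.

6885/65536

The Type I error probability is α = P(X ≥ 11) computed under H₀, where X ~ Binomial(16, 1/2).
Summing the upper tail: (4368 + 1820 + 560 + 120 + 16 + 1) / 2^16 = 6885/65536.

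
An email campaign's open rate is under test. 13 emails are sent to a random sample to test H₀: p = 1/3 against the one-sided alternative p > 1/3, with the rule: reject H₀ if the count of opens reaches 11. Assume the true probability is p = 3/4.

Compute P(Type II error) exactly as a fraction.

A Type II error is failing to reject when Ha holds: with p = 3/4, β = P(Y ≤ 10).
Equivalently, β = 1 − P(Y ≥ 11) = 22394171/33554432.

22394171/33554432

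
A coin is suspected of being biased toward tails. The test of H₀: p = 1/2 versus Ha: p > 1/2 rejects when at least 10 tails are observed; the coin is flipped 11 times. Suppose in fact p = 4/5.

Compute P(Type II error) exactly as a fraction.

6619897/9765625

β = P(fail to reject H₀ | Ha true) = P(Y ≤ 9 | p = 4/5), Y ~ Binomial(11, 4/5).
Summing C(11,j)·(4/5)^j·(1/5)^{11-j} for j = 0..9 gives 6619897/9765625.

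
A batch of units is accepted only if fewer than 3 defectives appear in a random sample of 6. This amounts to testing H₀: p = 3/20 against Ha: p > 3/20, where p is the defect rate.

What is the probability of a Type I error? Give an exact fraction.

302967/6400000

The significance level is the probability, assuming p = 3/20, of seeing 3 or more defectives in 6 draws.
α = 1 − P(K ≤ 2) = 1 − 6097033/6400000 = 302967/6400000.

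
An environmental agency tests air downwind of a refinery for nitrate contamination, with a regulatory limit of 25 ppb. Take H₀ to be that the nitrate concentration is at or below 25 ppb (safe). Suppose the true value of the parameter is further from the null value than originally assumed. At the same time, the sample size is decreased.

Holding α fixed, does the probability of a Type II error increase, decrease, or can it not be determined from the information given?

The first change alone would make β decrease; the second alone would make β increase. Which effect dominates depends on the magnitudes, which are not given.

Cannot be determined from the information given.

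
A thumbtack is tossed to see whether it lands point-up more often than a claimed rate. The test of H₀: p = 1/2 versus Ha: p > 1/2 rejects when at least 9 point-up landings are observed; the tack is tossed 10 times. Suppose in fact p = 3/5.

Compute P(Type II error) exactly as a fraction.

9312916/9765625

β = P(fail to reject H₀ | Ha true) = P(Y ≤ 8 | p = 3/5), Y ~ Binomial(10, 3/5).
Equivalently, β = 1 − P(Y ≥ 9) = 9312916/9765625.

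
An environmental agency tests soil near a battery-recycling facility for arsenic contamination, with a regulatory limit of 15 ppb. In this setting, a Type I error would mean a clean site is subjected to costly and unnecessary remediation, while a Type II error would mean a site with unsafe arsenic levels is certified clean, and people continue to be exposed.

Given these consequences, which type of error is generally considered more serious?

The Type II consequence (a site with unsafe arsenic levels is certified clean, and people continue to be exposed) is more severe than the Type I consequence (a clean site is subjected to costly and unnecessary remediation).

Type II error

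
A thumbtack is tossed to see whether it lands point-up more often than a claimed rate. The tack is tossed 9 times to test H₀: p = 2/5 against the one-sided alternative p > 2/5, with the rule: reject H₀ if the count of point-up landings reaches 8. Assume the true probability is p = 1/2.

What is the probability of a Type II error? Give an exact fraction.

251/256

A Type II error is failing to reject when Ha holds: with p = 1/2, β = P(K ≤ 7).
Adding the binomial probabilities P(K=0)+…+P(K=7) at p = 1/2 gives 251/256.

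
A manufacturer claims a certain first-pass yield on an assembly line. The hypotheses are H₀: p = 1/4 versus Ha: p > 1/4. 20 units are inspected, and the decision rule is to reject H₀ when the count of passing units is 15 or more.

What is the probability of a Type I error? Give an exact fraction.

Under H₀, Y ~ Binomial(20, 1/4), and α = P(Y ≥ 15).
Summing C(20,j)(1/4)^j(3/4)^{20−j} for j = 15,…,20 gives 1048117/274877906944.

1048117/274877906944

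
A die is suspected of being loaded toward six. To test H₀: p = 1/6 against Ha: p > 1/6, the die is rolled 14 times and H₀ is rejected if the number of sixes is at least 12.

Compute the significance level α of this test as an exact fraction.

α = P(reject H₀ | H₀ true) = P(K ≥ 12 | p = 1/6), with K ~ Binomial(14, 1/6).
P(K ≥ 12) = Σ_{j=12}^{14} C(14,j)·(1/6)^j·(5/6)^{14-j} = 391/13060694016.

391/13060694016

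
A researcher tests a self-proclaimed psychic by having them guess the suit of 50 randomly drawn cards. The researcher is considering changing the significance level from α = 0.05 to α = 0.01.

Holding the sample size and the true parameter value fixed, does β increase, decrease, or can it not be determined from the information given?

Tightening α shrinks the rejection region. When Ha holds, fewer sample outcomes clear the stricter threshold, so more fall in the acceptance region.

It increases.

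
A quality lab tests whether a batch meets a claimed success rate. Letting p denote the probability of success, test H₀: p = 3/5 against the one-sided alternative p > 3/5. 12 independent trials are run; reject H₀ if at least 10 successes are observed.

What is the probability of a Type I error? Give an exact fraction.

α = P(reject H₀ | H₀ true) = P(S ≥ 10 | p = 3/5), with S ~ Binomial(12, 3/5).
Summing C(12,j)(3/5)^j(2/5)^{12−j} for j = 10,…,12 gives 4074381/48828125.

4074381/48828125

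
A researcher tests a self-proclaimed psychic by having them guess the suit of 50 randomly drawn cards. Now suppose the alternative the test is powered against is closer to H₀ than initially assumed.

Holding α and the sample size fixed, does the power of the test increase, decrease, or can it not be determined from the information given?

It decreases.

A smaller departure from H₀ means the test statistic under Ha is distributed closer to where it would be under H₀; rejection becomes less likely.
Since power = 1 − β and β increases, power decreases.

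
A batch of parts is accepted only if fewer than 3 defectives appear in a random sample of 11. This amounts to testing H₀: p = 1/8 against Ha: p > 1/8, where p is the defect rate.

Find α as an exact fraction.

1285931725/8589934592

The significance level is the probability, assuming p = 1/8, of seeing 3 or more defectives in 11 draws.
Via the complement, α = 1 − Σ_{j=0}^{2} C(11,j)(1/8)^j(7/8)^{11-j} = 1285931725/8589934592.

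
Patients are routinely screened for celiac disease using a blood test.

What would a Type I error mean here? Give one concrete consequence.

A Type I error would mean concluding that the patient has celiac disease when in fact the patient does not have celiac disease. Consequence: a healthy patient suffers needless anxiety and the cost of confirmatory testing.

With the conventional null hypothesis that the patient does not have celiac disease:
A Type I error is rejecting H₀ when H₀ is true.
Here that means flagging the patient as positive and ordering follow-up testing when actually the patient does not have celiac disease.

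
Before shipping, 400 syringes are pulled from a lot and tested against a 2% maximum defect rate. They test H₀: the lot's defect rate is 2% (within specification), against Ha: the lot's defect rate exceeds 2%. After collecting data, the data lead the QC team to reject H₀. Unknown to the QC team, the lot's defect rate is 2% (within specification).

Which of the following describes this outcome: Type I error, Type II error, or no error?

Type I error

H₀ was rejected, but H₀ is actually true.
Rejecting a true null hypothesis is a Type I error (false positive).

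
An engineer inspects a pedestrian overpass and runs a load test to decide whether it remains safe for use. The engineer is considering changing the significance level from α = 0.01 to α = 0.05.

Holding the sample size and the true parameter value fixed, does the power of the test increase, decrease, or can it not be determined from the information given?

It increases.

Relaxing α lowers the evidence threshold; under Ha, outcomes that previously fell short now trigger rejection.
Since power = 1 − β and β decreases, power increases.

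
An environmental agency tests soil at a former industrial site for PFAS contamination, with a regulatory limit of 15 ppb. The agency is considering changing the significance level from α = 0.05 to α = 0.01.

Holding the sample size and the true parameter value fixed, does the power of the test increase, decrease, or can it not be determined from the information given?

It decreases.

Lowering α raises the bar for rejection; under Ha, the test now fails to reject on outcomes it previously would have rejected.
Since power = 1 − β and β increases, power decreases.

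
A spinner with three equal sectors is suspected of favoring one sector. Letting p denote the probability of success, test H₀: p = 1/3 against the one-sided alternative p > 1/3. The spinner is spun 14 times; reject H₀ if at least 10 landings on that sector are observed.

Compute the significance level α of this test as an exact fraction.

19321/4782969

α = P(reject H₀ | H₀ true) = P(Y ≥ 10 | p = 1/3), with Y ~ Binomial(14, 1/3).
Summing C(14,j)(1/3)^j(2/3)^{14−j} for j = 10,…,14 gives 19321/4782969.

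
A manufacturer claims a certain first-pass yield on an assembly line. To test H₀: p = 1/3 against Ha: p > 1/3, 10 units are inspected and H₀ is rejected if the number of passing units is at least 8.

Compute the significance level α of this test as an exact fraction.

The Type I error probability is α = P(K ≥ 8) computed under H₀, where K ~ Binomial(10, 1/3).
Summing C(10,j)(1/3)^j(2/3)^{10−j} for j = 8,…,10 gives 67/19683.

67/19683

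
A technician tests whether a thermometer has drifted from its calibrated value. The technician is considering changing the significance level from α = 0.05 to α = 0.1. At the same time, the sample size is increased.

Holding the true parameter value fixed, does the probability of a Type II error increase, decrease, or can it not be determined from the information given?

It decreases.

With a larger α the critical value moves toward the center, so more of the Ha sampling distribution lies in the rejection region. A larger sample reduces the standard error, pulling the sampling distribution under Ha further from the non-rejection region. Both changes push β in the same direction.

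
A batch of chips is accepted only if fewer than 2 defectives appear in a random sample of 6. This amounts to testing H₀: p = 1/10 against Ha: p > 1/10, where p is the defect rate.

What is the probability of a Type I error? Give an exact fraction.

22853/200000

α = P(reject H₀ | H₀ true) = P(X ≥ 2 | p = 1/10), X ~ Binomial(6, 1/10).
α = 1 − P(X ≤ 1) = 1 − 177147/200000 = 22853/200000.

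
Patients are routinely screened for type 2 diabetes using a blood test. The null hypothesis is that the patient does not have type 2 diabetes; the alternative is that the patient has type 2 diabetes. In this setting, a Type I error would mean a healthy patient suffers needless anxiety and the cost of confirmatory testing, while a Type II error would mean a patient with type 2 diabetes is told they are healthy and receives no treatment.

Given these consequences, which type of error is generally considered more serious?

The Type II consequence (a patient with type 2 diabetes is told they are healthy and receives no treatment) is more severe than the Type I consequence (a healthy patient suffers needless anxiety and the cost of confirmatory testing).

Type II error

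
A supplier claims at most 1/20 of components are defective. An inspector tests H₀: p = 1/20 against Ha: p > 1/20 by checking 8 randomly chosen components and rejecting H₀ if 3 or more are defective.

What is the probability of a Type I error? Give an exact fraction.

148178379/25600000000

Under H₀, X ~ Binomial(8, 1/20); the Type I error rate is P(X ≥ 3).
Computing the lower-tail complement: 1 − 25451821621/25600000000 = 148178379/25600000000.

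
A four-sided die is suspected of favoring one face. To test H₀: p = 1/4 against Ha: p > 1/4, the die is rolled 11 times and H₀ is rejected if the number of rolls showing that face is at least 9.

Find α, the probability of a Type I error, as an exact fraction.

529/4194304

The Type I error probability is α = P(X ≥ 9) computed under H₀, where X ~ Binomial(11, 1/4).
Summing C(11,j)(1/4)^j(3/4)^{11−j} for j = 9,…,11 gives 529/4194304.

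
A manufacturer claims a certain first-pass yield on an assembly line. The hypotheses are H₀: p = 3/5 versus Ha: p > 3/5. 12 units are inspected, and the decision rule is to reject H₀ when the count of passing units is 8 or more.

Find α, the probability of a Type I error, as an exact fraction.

The Type I error probability is α = P(Y ≥ 8) computed under H₀, where Y ~ Binomial(12, 3/5).
Summing C(12,j)(3/5)^j(2/5)^{12−j} for j = 8,…,12 gives 21395421/48828125.

21395421/48828125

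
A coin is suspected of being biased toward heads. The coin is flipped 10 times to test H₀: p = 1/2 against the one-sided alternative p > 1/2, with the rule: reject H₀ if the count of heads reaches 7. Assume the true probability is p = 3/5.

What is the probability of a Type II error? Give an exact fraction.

Under the alternative p = 3/5, S ~ Binomial(10, 3/5); β is the probability the test does not reject, P(S < 7).
Summing C(10,j)·(3/5)^j·(2/5)^{10-j} for j = 0..6 gives 6032416/9765625.

6032416/9765625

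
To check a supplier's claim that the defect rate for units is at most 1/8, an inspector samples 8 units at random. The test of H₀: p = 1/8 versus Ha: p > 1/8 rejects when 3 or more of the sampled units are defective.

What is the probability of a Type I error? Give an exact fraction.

Under H₀, K ~ Binomial(8, 1/8); the Type I error rate is P(K ≥ 3).
α = 1 − P(K ≤ 2) = 1 − 15647317/16777216 = 1129899/16777216.

1129899/16777216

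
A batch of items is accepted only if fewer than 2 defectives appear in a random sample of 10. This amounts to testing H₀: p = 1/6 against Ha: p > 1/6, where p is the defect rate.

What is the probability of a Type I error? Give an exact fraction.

Under H₀, K ~ Binomial(10, 1/6); the Type I error rate is P(K ≥ 2).
Computing the lower-tail complement: 1 − 9765625/20155392 = 10389767/20155392.

10389767/20155392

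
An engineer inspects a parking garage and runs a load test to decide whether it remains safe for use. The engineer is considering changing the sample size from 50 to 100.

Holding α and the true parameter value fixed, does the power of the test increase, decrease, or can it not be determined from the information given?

Increasing n separates the H₀ and Ha sampling distributions, so under Ha fewer outcomes land in the acceptance region.
Since power = 1 − β and β decreases, power increases.

It increases.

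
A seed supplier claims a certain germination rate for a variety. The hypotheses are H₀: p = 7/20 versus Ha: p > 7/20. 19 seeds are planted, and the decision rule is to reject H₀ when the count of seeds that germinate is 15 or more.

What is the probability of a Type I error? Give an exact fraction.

30172619187361172599/262144000000000000000000

The Type I error probability is α = P(Y ≥ 15) computed under H₀, where Y ~ Binomial(19, 7/20).
Adding the binomial terms for j = 15 through 19 with p = 7/20 yields 30172619187361172599/262144000000000000000000.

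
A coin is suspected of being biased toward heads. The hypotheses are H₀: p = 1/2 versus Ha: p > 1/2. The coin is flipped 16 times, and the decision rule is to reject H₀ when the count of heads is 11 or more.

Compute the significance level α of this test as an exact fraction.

The Type I error probability is α = P(S ≥ 11) computed under H₀, where S ~ Binomial(16, 1/2).
Summing the upper tail: (4368 + 1820 + 560 + 120 + 16 + 1) / 2^16 = 6885/65536.

6885/65536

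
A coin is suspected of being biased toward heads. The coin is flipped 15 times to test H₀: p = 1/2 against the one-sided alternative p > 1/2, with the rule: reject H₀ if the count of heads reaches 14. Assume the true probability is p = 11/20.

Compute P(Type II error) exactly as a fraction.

A Type II error is failing to reject when Ha holds: with p = 11/20, β = P(K ≤ 13).
Equivalently, β = 1 − P(K ≥ 14) = 16356278262148423407/16384000000000000000.

16356278262148423407/16384000000000000000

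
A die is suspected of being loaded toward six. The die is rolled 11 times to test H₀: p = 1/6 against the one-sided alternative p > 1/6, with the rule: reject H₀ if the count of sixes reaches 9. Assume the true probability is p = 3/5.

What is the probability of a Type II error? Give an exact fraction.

A Type II error is failing to reject when Ha holds: with p = 3/5, β = P(K ≤ 8).
Summing C(11,j)·(3/5)^j·(2/5)^{11-j} for j = 0..8 gives 8604328/9765625.

8604328/9765625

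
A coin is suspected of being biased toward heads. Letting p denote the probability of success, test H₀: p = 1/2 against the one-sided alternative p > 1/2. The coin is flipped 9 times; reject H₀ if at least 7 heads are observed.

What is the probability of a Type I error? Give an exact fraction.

Under H₀, K ~ Binomial(9, 1/2), and α = P(K ≥ 7).
Summing the upper tail: (36 + 9 + 1) / 2^9 = 46/512 = 23/256.

23/256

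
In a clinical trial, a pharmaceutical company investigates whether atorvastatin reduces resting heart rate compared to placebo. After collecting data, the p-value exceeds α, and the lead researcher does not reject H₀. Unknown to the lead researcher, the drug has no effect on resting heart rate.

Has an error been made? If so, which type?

Neither — the decision is correct.

The conventional null hypothesis here is that the drug has no effect on resting heart rate.
The test retained a true H₀ — the decision matches the true state.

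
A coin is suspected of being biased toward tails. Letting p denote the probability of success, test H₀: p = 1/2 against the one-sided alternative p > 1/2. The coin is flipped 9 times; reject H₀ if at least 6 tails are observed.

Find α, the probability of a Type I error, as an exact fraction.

65/256

α = P(reject H₀ | H₀ true) = P(X ≥ 6 | p = 1/2), with X ~ Binomial(9, 1/2).
P(X ≥ 6) = [C(9,6) + C(9,7) + C(9,8) + C(9,9)] / 2^9 = (84 + 36 + 9 + 1) / 512 = 130/512 = 65/256.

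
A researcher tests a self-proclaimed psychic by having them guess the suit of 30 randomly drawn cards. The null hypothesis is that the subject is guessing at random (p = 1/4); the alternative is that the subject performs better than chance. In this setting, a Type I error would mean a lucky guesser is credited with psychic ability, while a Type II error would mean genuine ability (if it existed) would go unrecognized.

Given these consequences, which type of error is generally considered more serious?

The Type I consequence (a lucky guesser is credited with psychic ability) is more severe than the Type II consequence (genuine ability (if it existed) would go unrecognized).

Type I error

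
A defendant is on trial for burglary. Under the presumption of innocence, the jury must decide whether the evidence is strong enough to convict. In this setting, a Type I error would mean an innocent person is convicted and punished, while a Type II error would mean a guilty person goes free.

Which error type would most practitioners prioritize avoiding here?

Type I error

The Type I consequence (an innocent person is convicted and punished) is more severe than the Type II consequence (a guilty person goes free).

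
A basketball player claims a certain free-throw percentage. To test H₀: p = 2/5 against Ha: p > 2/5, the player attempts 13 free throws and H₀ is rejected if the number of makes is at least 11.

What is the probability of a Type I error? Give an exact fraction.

1605632/1220703125

Under H₀, S ~ Binomial(13, 2/5), and α = P(S ≥ 11).
Summing C(13,j)(2/5)^j(3/5)^{13−j} for j = 11,…,13 gives 1605632/1220703125.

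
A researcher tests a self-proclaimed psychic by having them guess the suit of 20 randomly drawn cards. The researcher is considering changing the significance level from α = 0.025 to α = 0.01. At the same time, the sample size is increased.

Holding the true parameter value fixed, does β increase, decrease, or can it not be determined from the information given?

The first change alone would make β increase; the second alone would make β decrease. Which effect dominates depends on the magnitudes, which are not given.

Cannot be determined from the information given.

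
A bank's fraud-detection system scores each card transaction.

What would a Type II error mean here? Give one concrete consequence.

With the conventional null hypothesis that the transaction is legitimate:
A Type II error is failing to reject H₀ when H₀ is false.
Here that means approving the transaction when actually the transaction is fraudulent.

A Type II error would mean concluding that the transaction is legitimate (or at least failing to establish that the transaction is fraudulent) when in fact the transaction is fraudulent. Consequence: a fraudulent charge goes through and the bank absorbs the loss.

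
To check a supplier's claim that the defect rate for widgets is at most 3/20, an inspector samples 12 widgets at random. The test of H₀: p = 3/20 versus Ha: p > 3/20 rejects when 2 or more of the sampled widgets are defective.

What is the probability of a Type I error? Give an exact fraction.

Under H₀, K ~ Binomial(12, 3/20); the Type I error rate is P(K ≥ 2).
Computing the lower-tail complement: 1 − 1816410504304549/4096000000000000 = 2279589495695451/4096000000000000.

2279589495695451/4096000000000000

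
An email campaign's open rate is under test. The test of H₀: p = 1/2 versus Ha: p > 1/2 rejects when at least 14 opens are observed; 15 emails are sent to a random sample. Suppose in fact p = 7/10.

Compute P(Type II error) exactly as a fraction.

241183100052963/250000000000000

β = P(fail to reject H₀ | Ha true) = P(X ≤ 13 | p = 7/10), X ~ Binomial(15, 7/10).
Equivalently, β = 1 − P(X ≥ 14) = 241183100052963/250000000000000.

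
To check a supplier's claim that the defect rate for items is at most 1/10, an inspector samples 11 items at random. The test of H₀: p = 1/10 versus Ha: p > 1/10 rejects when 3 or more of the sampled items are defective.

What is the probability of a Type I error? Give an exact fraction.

The significance level is the probability, assuming p = 1/10, of seeing 3 or more defectives in 11 draws.
Via the complement, α = 1 − Σ_{j=0}^{2} C(11,j)(1/10)^j(9/10)^{11-j} = 1791237017/20000000000.

1791237017/20000000000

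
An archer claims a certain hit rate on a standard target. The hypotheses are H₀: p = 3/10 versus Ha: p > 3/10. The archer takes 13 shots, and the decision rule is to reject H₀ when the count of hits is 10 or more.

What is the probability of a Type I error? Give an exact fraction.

α = P(reject H₀ | H₀ true) = P(S ≥ 10 | p = 3/10), with S ~ Binomial(13, 3/10).
P(S ≥ 10) = Σ_{j=10}^{13} C(13,j)·(3/10)^j·(7/10)^{13-j} = 651960009/1000000000000.

651960009/1000000000000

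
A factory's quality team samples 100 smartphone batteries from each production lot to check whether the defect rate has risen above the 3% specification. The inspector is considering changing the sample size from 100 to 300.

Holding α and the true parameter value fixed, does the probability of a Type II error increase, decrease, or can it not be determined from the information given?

A larger sample reduces the standard error, pulling the sampling distribution under Ha further from the non-rejection region.

It decreases.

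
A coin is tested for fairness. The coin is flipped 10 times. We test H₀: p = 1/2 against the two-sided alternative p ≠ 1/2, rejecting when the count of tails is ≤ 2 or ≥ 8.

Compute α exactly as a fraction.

α = P(X ≤ 2 or X ≥ 8 | p = 1/2), X ~ Binomial(10, 1/2).
Each tail has probability (1 + 10 + 45)/1024; doubling gives α = 112/1024 = 7/64.

7/64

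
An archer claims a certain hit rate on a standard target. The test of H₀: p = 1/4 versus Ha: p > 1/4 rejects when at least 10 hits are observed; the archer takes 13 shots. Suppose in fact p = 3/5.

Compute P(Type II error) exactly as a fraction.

A Type II error is failing to reject when Ha holds: with p = 3/5, β = P(S ≤ 9).
Equivalently, β = 1 − P(S ≥ 10) = 202983472/244140625.

202983472/244140625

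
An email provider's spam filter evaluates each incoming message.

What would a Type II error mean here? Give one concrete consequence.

A Type II error would mean concluding that the message is legitimate (not spam) (or at least failing to establish that the message is spam) when in fact the message is spam. Consequence: spam reaches the user's inbox.

With the conventional null hypothesis that the message is legitimate (not spam):
A Type II error is failing to reject H₀ when H₀ is false.
Here that means delivering the message to the inbox when actually the message is spam.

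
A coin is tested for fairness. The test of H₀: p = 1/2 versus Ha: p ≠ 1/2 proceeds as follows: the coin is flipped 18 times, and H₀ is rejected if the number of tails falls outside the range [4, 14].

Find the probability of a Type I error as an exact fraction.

247/32768

Under H₀, S ~ Binomial(18, 1/2); α is the probability of landing in either tail, P(S ≤ 3) + P(S ≥ 15).
The two tails are symmetric, so α = 2·(1 + 18 + 153 + 816)/2^18 = 1976/262144 = 247/32768.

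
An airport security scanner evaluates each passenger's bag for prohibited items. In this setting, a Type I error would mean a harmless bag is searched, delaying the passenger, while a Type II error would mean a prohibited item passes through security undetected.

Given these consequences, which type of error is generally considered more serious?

The Type II consequence (a prohibited item passes through security undetected) is more severe than the Type I consequence (a harmless bag is searched, delaying the passenger).

Type II error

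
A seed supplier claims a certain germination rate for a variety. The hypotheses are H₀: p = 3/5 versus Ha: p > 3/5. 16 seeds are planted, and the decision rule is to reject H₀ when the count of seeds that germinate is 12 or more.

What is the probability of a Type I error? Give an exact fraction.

1016646633/6103515625

The Type I error probability is α = P(S ≥ 12) computed under H₀, where S ~ Binomial(16, 3/5).
Summing C(16,j)(3/5)^j(2/5)^{16−j} for j = 12,…,16 gives 1016646633/6103515625.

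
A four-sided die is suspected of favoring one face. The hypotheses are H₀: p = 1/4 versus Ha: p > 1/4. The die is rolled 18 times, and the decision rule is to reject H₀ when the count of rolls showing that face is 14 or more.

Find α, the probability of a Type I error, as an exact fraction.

α = P(reject H₀ | H₀ true) = P(K ≥ 14 | p = 1/4), with K ~ Binomial(18, 1/4).
Summing C(18,j)(1/4)^j(3/4)^{18−j} for j = 14,…,18 gives 67831/17179869184.

67831/17179869184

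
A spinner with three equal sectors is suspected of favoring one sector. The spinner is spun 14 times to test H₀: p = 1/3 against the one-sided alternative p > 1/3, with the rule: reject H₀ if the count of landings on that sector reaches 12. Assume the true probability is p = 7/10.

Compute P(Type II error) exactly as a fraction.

A Type II error is failing to reject when Ha holds: with p = 7/10, β = P(K ≤ 11).
Summing C(14,j)·(7/10)^j·(3/10)^{14-j} for j = 0..11 gives 41958212136219/50000000000000.

41958212136219/50000000000000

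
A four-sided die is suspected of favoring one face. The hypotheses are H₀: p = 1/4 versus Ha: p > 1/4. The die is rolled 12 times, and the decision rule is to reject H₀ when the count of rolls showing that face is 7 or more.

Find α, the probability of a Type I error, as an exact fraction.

119561/8388608

α = P(reject H₀ | H₀ true) = P(S ≥ 7 | p = 1/4), with S ~ Binomial(12, 1/4).
Summing C(12,j)(1/4)^j(3/4)^{12−j} for j = 7,…,12 gives 119561/8388608.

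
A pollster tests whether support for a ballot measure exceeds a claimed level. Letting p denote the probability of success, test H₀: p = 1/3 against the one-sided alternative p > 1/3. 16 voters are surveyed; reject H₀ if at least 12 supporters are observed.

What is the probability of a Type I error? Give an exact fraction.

Under H₀, X ~ Binomial(16, 1/3), and α = P(X ≥ 12).
Adding the binomial terms for j = 12 through 16 with p = 1/3 yields 11371/14348907.

11371/14348907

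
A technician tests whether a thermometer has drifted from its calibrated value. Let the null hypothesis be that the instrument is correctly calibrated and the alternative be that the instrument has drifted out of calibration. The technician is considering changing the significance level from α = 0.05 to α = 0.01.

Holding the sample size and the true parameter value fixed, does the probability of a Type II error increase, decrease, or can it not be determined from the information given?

Lowering α raises the bar for rejection; under Ha, the test now fails to reject on outcomes it previously would have rejected.

It increases.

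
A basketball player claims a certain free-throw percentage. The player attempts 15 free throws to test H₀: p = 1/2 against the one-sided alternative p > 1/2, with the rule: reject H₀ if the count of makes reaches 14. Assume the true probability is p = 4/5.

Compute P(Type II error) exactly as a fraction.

A Type II error is failing to reject when Ha holds: with p = 4/5, β = P(Y ≤ 13).
Adding the binomial probabilities P(Y=0)+…+P(Y=13) at p = 4/5 gives 25417304461/30517578125.

25417304461/30517578125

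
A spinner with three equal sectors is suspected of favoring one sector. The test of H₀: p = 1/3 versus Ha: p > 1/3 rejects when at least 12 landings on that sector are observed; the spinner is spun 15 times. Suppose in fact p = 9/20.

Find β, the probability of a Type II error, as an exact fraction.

8140171073330835209/8192000000000000000

β = P(fail to reject H₀ | Ha true) = P(X ≤ 11 | p = 9/20), X ~ Binomial(15, 9/20).
Adding the binomial probabilities P(X=0)+…+P(X=11) at p = 9/20 gives 8140171073330835209/8192000000000000000.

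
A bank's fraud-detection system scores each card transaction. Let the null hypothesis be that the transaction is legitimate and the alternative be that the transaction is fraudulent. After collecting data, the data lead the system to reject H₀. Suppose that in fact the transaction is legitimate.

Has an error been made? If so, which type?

H₀ was rejected, but H₀ is actually true.
Rejecting a true null hypothesis is a Type I error (false positive).

Type I error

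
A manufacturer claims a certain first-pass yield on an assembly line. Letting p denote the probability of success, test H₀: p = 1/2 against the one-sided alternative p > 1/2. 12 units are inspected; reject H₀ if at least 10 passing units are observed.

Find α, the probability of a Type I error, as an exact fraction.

79/4096

The Type I error probability is α = P(K ≥ 10) computed under H₀, where K ~ Binomial(12, 1/2).
P(K ≥ 10) = [C(12,10) + C(12,11) + C(12,12)] / 2^12 = (66 + 12 + 1) / 4096 = 79/4096.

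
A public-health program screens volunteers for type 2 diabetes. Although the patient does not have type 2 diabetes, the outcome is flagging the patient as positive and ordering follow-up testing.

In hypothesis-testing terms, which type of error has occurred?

Type I error

The null hypothesis here is that the patient does not have type 2 diabetes.
'Flagging the patient as positive and ordering follow-up testing' corresponds to rejecting H₀.
H₀ was rejected but H₀ is true — a Type I error (false positive).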